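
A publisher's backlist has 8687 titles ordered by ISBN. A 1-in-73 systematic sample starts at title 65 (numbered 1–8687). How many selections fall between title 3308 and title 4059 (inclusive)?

10

k = 73
First selection ≥ 3308: 65 + ⌈(3308−65)/73⌉·73 = 65 + 45×73 = 3350
Last selection ≤ 4059: 65 + ⌊(4059−65)/73⌋·73 = 65 + 54×73 = 4007
Count = 54 − 45 + 1 = 10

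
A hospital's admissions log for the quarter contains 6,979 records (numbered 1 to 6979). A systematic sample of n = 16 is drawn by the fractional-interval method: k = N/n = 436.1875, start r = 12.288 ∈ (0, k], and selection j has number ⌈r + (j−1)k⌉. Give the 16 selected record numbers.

j=1: r + 0k = 12.288 → ⌈·⌉ = 13
j=2: r + 1k = 448.4755 → ⌈·⌉ = 449
j=3: r + 2k = 884.663 → ⌈·⌉ = 885
j=4: r + 3k = 1320.8505 → ⌈·⌉ = 1321
j=5: r + 4k = 1757.038 → ⌈·⌉ = 1758
j=6: r + 5k = 2193.2255 → ⌈·⌉ = 2194
j=7: r + 6k = 2629.413 → ⌈·⌉ = 2630
j=8: r + 7k = 3065.6005 → ⌈·⌉ = 3066
j=9: r + 8k = 3501.788 → ⌈·⌉ = 3502
j=10: r + 9k = 3937.9755 → ⌈·⌉ = 3938
j=11: r + 10k = 4374.163 → ⌈·⌉ = 4375
j=12: r + 11k = 4810.3505 → ⌈·⌉ = 4811
j=13: r + 12k = 5246.538 → ⌈·⌉ = 5247
j=14: r + 13k = 5682.7255 → ⌈·⌉ = 5683
j=15: r + 14k = 6118.913 → ⌈·⌉ = 6119
j=16: r + 15k = 6555.1005 → ⌈·⌉ = 6556

13, 449, 885, 1321, 1758, 2194, 2630, 3066, 3502, 3938, 4375, 4811, 5247, 5683, 6119, 6556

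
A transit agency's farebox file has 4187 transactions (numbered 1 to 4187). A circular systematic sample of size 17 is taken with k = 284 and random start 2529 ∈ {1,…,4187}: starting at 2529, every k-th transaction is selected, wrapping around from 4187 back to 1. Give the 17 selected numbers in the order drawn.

2529, 2813, 3097, 3381, 3665, 3949, 46, 330, 614, 898, 1182, 1466, 1750, 2034, 2318, 2602, 2886

Selection 1: 2529
Selection 2: 2529 + 284 = 2813
Selection 3: 2813 + 284 = 3097
Selection 4: 3097 + 284 = 3381
Selection 5: 3381 + 284 = 3665
Selection 6: 3665 + 284 = 3949
Selection 7: 3949 + 284 = 4233 → 4233 − 4187 = 46
Selection 8: 46 + 284 = 330
Selection 9: 330 + 284 = 614
Selection 10: 614 + 284 = 898
Selection 11: 898 + 284 = 1182
Selection 12: 1182 + 284 = 1466
Selection 13: 1466 + 284 = 1750
Selection 14: 1750 + 284 = 2034
Selection 15: 2034 + 284 = 2318
Selection 16: 2318 + 284 = 2602
Selection 17: 2602 + 284 = 2886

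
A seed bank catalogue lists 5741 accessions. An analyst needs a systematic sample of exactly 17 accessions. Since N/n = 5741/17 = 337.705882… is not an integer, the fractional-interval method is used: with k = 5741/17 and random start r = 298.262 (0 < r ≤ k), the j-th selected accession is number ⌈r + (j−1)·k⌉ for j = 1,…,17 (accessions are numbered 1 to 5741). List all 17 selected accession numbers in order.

j=1: r + 0k = 298.262 → ⌈·⌉ = 299
j=2: r + 1k = 635.967882… → ⌈·⌉ = 636
j=3: r + 2k = 973.673764… → ⌈·⌉ = 974
j=4: r + 3k = 1311.379647… → ⌈·⌉ = 1312
j=5: r + 4k = 1649.085529… → ⌈·⌉ = 1650
j=6: r + 5k = 1986.791411… → ⌈·⌉ = 1987
j=7: r + 6k = 2324.497294… → ⌈·⌉ = 2325
j=8: r + 7k = 2662.203176… → ⌈·⌉ = 2663
j=9: r + 8k = 2999.909058… → ⌈·⌉ = 3000
j=10: r + 9k = 3337.614941… → ⌈·⌉ = 3338
j=11: r + 10k = 3675.320823… → ⌈·⌉ = 3676
j=12: r + 11k = 4013.026705… → ⌈·⌉ = 4014
j=13: r + 12k = 4350.732588… → ⌈·⌉ = 4351
j=14: r + 13k = 4688.438470… → ⌈·⌉ = 4689
j=15: r + 14k = 5026.144352… → ⌈·⌉ = 5027
j=16: r + 15k = 5363.850235… → ⌈·⌉ = 5364
j=17: r + 16k = 5701.556117… → ⌈·⌉ = 5702

299, 636, 974, 1312, 1650, 1987, 2325, 2663, 3000, 3338, 3676, 4014, 4351, 4689, 5027, 5364, 5702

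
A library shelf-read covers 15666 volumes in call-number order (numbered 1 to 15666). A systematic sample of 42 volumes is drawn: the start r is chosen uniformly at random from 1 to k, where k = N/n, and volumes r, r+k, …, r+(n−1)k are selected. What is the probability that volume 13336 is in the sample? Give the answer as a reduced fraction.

1/373

k = 15666/42 = 373.
Volume 13336 is selected iff r ≡ 13336 (mod 373); exactly one such r in {1,…,373}.
Inclusion probability = 1/373.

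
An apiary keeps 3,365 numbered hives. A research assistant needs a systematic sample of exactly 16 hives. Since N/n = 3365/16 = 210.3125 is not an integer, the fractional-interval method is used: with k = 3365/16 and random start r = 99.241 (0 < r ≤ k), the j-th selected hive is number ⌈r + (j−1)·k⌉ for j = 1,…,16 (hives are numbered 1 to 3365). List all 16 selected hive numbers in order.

j=1: r + 0k = 99.241 → ⌈·⌉ = 100
j=2: r + 1k = 309.5535 → ⌈·⌉ = 310
j=3: r + 2k = 519.866 → ⌈·⌉ = 520
j=4: r + 3k = 730.1785 → ⌈·⌉ = 731
j=5: r + 4k = 940.491 → ⌈·⌉ = 941
j=6: r + 5k = 1150.8035 → ⌈·⌉ = 1151
j=7: r + 6k = 1361.116 → ⌈·⌉ = 1362
j=8: r + 7k = 1571.4285 → ⌈·⌉ = 1572
j=9: r + 8k = 1781.741 → ⌈·⌉ = 1782
j=10: r + 9k = 1992.0535 → ⌈·⌉ = 1993
j=11: r + 10k = 2202.366 → ⌈·⌉ = 2203
j=12: r + 11k = 2412.6785 → ⌈·⌉ = 2413
j=13: r + 12k = 2622.991 → ⌈·⌉ = 2623
j=14: r + 13k = 2833.3035 → ⌈·⌉ = 2834
j=15: r + 14k = 3043.616 → ⌈·⌉ = 3044
j=16: r + 15k = 3253.9285 → ⌈·⌉ = 3254

100, 310, 520, 731, 941, 1151, 1362, 1572, 1782, 1993, 2203, 2413, 2623, 2834, 3044, 3254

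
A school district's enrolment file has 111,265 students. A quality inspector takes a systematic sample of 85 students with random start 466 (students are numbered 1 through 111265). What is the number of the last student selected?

k = 111265/85 = 1309
85th selection = r + (85−1)·k = 466 + 84×1309 = 466 + 109956 = 110422

110422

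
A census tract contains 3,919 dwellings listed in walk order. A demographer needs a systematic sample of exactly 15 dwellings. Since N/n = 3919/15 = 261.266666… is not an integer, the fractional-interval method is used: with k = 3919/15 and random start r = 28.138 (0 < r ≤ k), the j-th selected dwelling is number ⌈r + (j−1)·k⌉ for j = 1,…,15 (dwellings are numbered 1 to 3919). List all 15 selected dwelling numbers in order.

j=1: r + 0k = 28.138 → ⌈·⌉ = 29
j=2: r + 1k = 289.404666… → ⌈·⌉ = 290
j=3: r + 2k = 550.671333… → ⌈·⌉ = 551
j=4: r + 3k = 811.938 → ⌈·⌉ = 812
j=5: r + 4k = 1073.204666… → ⌈·⌉ = 1074
j=6: r + 5k = 1334.471333… → ⌈·⌉ = 1335
j=7: r + 6k = 1595.738 → ⌈·⌉ = 1596
j=8: r + 7k = 1857.004666… → ⌈·⌉ = 1858
j=9: r + 8k = 2118.271333… → ⌈·⌉ = 2119
j=10: r + 9k = 2379.538 → ⌈·⌉ = 2380
j=11: r + 10k = 2640.804666… → ⌈·⌉ = 2641
j=12: r + 11k = 2902.071333… → ⌈·⌉ = 2903
j=13: r + 12k = 3163.338 → ⌈·⌉ = 3164
j=14: r + 13k = 3424.604666… → ⌈·⌉ = 3425
j=15: r + 14k = 3685.871333… → ⌈·⌉ = 3686

29, 290, 551, 812, 1074, 1335, 1596, 1858, 2119, 2380, 2641, 2903, 3164, 3425, 3686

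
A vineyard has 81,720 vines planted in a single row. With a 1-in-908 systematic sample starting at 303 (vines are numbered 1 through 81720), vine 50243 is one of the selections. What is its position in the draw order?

56

k = 908
position = (50243 − 303)/908 + 1 = 49940/908 + 1 = 55 + 1 = 56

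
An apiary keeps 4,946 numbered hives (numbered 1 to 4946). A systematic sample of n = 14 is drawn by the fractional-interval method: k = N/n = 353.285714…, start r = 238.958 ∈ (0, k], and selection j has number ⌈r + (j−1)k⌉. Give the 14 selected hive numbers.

239, 593, 946, 1299, 1653, 2006, 2359, 2712, 3066, 3419, 3772, 4126, 4479, 4832

j=1: r + 0k = 238.958 → ⌈·⌉ = 239
j=2: r + 1k = 592.243714… → ⌈·⌉ = 593
j=3: r + 2k = 945.529428… → ⌈·⌉ = 946
j=4: r + 3k = 1298.815142… → ⌈·⌉ = 1299
j=5: r + 4k = 1652.100857… → ⌈·⌉ = 1653
j=6: r + 5k = 2005.386571… → ⌈·⌉ = 2006
j=7: r + 6k = 2358.672285… → ⌈·⌉ = 2359
j=8: r + 7k = 2711.958 → ⌈·⌉ = 2712
j=9: r + 8k = 3065.243714… → ⌈·⌉ = 3066
j=10: r + 9k = 3418.529428… → ⌈·⌉ = 3419
j=11: r + 10k = 3771.815142… → ⌈·⌉ = 3772
j=12: r + 11k = 4125.100857… → ⌈·⌉ = 4126
j=13: r + 12k = 4478.386571… → ⌈·⌉ = 4479
j=14: r + 13k = 4831.672285… → ⌈·⌉ = 4832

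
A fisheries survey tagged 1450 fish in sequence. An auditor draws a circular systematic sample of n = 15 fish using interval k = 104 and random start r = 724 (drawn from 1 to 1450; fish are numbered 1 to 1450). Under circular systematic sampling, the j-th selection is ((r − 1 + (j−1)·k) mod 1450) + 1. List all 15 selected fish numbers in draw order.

Selection 1: 724
Selection 2: 724 + 104 = 828
Selection 3: 828 + 104 = 932
Selection 4: 932 + 104 = 1036
Selection 5: 1036 + 104 = 1140
Selection 6: 1140 + 104 = 1244
Selection 7: 1244 + 104 = 1348
Selection 8: 1348 + 104 = 1452 → 1452 − 1450 = 2
Selection 9: 2 + 104 = 106
Selection 10: 106 + 104 = 210
Selection 11: 210 + 104 = 314
Selection 12: 314 + 104 = 418
Selection 13: 418 + 104 = 522
Selection 14: 522 + 104 = 626
Selection 15: 626 + 104 = 730

724, 828, 932, 1036, 1140, 1244, 1348, 2, 106, 210, 314, 418, 522, 626, 730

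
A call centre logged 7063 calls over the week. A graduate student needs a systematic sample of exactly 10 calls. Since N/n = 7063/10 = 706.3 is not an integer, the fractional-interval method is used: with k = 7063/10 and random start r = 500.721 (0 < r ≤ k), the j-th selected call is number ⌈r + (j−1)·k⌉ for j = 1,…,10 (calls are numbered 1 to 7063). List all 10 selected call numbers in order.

j=1: r + 0k = 500.721 → ⌈·⌉ = 501
j=2: r + 1k = 1207.021 → ⌈·⌉ = 1208
j=3: r + 2k = 1913.321 → ⌈·⌉ = 1914
j=4: r + 3k = 2619.621 → ⌈·⌉ = 2620
j=5: r + 4k = 3325.921 → ⌈·⌉ = 3326
j=6: r + 5k = 4032.221 → ⌈·⌉ = 4033
j=7: r + 6k = 4738.521 → ⌈·⌉ = 4739
j=8: r + 7k = 5444.821 → ⌈·⌉ = 5445
j=9: r + 8k = 6151.121 → ⌈·⌉ = 6152
j=10: r + 9k = 6857.421 → ⌈·⌉ = 6858

501, 1208, 1914, 2620, 3326, 4033, 4739, 5445, 6152, 6858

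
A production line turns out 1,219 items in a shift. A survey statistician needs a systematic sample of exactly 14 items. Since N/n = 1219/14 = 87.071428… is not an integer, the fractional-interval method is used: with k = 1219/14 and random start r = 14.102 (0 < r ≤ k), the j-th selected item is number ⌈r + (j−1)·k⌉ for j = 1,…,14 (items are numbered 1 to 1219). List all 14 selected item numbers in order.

15, 102, 189, 276, 363, 450, 537, 624, 711, 798, 885, 972, 1059, 1147

j=1: r + 0k = 14.102 → ⌈·⌉ = 15
j=2: r + 1k = 101.173428… → ⌈·⌉ = 102
j=3: r + 2k = 188.244857… → ⌈·⌉ = 189
j=4: r + 3k = 275.316285… → ⌈·⌉ = 276
j=5: r + 4k = 362.387714… → ⌈·⌉ = 363
j=6: r + 5k = 449.459142… → ⌈·⌉ = 450
j=7: r + 6k = 536.530571… → ⌈·⌉ = 537
j=8: r + 7k = 623.602 → ⌈·⌉ = 624
j=9: r + 8k = 710.673428… → ⌈·⌉ = 711
j=10: r + 9k = 797.744857… → ⌈·⌉ = 798
j=11: r + 10k = 884.816285… → ⌈·⌉ = 885
j=12: r + 11k = 971.887714… → ⌈·⌉ = 972
j=13: r + 12k = 1058.959142… → ⌈·⌉ = 1059
j=14: r + 13k = 1146.030571… → ⌈·⌉ = 1147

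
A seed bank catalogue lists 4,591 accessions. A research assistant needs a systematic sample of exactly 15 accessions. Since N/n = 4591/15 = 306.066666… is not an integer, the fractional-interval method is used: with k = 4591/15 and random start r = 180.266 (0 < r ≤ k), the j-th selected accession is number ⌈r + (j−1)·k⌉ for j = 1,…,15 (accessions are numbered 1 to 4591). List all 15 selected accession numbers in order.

j=1: r + 0k = 180.266 → ⌈·⌉ = 181
j=2: r + 1k = 486.332666… → ⌈·⌉ = 487
j=3: r + 2k = 792.399333… → ⌈·⌉ = 793
j=4: r + 3k = 1098.466 → ⌈·⌉ = 1099
j=5: r + 4k = 1404.532666… → ⌈·⌉ = 1405
j=6: r + 5k = 1710.599333… → ⌈·⌉ = 1711
j=7: r + 6k = 2016.666 → ⌈·⌉ = 2017
j=8: r + 7k = 2322.732666… → ⌈·⌉ = 2323
j=9: r + 8k = 2628.799333… → ⌈·⌉ = 2629
j=10: r + 9k = 2934.866 → ⌈·⌉ = 2935
j=11: r + 10k = 3240.932666… → ⌈·⌉ = 3241
j=12: r + 11k = 3546.999333… → ⌈·⌉ = 3547
j=13: r + 12k = 3853.066 → ⌈·⌉ = 3854
j=14: r + 13k = 4159.132666… → ⌈·⌉ = 4160
j=15: r + 14k = 4465.199333… → ⌈·⌉ = 4466

181, 487, 793, 1099, 1405, 1711, 2017, 2323, 2629, 2935, 3241, 3547, 3854, 4160, 4466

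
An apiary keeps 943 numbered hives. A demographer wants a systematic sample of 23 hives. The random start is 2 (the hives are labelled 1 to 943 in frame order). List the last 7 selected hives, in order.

k = N/n = 943/23 = 41
17th selection = 2 + 16×41 = 658
18th: 658 + 41 = 699
19th: 699 + 41 = 740
20th: 740 + 41 = 781
21st: 781 + 41 = 822
22nd: 822 + 41 = 863
23rd: 863 + 41 = 904

658, 699, 740, 781, 822, 863, 904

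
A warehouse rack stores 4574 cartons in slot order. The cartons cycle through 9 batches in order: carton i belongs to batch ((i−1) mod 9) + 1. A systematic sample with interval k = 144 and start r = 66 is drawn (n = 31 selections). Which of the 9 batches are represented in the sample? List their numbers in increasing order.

Consecutive selections differ by k = 144, so their batch numbers differ by 144 mod 9 = 0.
gcd(144, 9) = 9, so the sample visits 9/9 = 1 distinct residues mod 9.
Start 66 is batch 3; the batches hit are 3.

3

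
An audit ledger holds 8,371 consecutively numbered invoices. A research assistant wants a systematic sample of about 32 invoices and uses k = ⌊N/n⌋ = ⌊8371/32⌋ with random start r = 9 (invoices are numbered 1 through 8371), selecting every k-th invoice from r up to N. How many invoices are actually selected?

33

k = ⌊8371/32⌋ = 261
Achieved size = ⌊(8371 − 9)/261⌋ + 1 = ⌊8362/261⌋ + 1 = 32 + 1 = 33
(last selection: 9 + 32×261 = 8361 ≤ 8371; next would be 8622 > 8371)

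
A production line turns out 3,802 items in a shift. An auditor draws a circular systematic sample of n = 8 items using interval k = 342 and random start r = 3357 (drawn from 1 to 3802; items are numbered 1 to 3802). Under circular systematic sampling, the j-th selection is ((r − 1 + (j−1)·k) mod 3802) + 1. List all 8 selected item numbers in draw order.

Selection 1: 3357
Selection 2: 3357 + 342 = 3699
Selection 3: 3699 + 342 = 4041 → 4041 − 3802 = 239
Selection 4: 239 + 342 = 581
Selection 5: 581 + 342 = 923
Selection 6: 923 + 342 = 1265
Selection 7: 1265 + 342 = 1607
Selection 8: 1607 + 342 = 1949

3357, 3699, 239, 581, 923, 1265, 1607, 1949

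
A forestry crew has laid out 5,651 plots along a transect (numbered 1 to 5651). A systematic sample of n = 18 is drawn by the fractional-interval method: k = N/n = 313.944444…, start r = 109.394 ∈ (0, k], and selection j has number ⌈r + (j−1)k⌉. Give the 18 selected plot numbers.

j=1: r + 0k = 109.394 → ⌈·⌉ = 110
j=2: r + 1k = 423.338444… → ⌈·⌉ = 424
j=3: r + 2k = 737.282888… → ⌈·⌉ = 738
j=4: r + 3k = 1051.227333… → ⌈·⌉ = 1052
j=5: r + 4k = 1365.171777… → ⌈·⌉ = 1366
j=6: r + 5k = 1679.116222… → ⌈·⌉ = 1680
j=7: r + 6k = 1993.060666… → ⌈·⌉ = 1994
j=8: r + 7k = 2307.005111… → ⌈·⌉ = 2308
j=9: r + 8k = 2620.949555… → ⌈·⌉ = 2621
j=10: r + 9k = 2934.894 → ⌈·⌉ = 2935
j=11: r + 10k = 3248.838444… → ⌈·⌉ = 3249
j=12: r + 11k = 3562.782888… → ⌈·⌉ = 3563
j=13: r + 12k = 3876.727333… → ⌈·⌉ = 3877
j=14: r + 13k = 4190.671777… → ⌈·⌉ = 4191
j=15: r + 14k = 4504.616222… → ⌈·⌉ = 4505
j=16: r + 15k = 4818.560666… → ⌈·⌉ = 4819
j=17: r + 16k = 5132.505111… → ⌈·⌉ = 5133
j=18: r + 17k = 5446.449555… → ⌈·⌉ = 5447

110, 424, 738, 1052, 1366, 1680, 1994, 2308, 2621, 2935, 3249, 3563, 3877, 4191, 4505, 4819, 5133, 5447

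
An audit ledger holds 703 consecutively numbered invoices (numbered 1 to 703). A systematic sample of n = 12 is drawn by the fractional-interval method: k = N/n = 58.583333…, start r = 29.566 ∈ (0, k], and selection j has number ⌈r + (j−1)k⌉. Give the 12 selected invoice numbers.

j=1: r + 0k = 29.566 → ⌈·⌉ = 30
j=2: r + 1k = 88.149333… → ⌈·⌉ = 89
j=3: r + 2k = 146.732666… → ⌈·⌉ = 147
j=4: r + 3k = 205.316 → ⌈·⌉ = 206
j=5: r + 4k = 263.899333… → ⌈·⌉ = 264
j=6: r + 5k = 322.482666… → ⌈·⌉ = 323
j=7: r + 6k = 381.066 → ⌈·⌉ = 382
j=8: r + 7k = 439.649333… → ⌈·⌉ = 440
j=9: r + 8k = 498.232666… → ⌈·⌉ = 499
j=10: r + 9k = 556.816 → ⌈·⌉ = 557
j=11: r + 10k = 615.399333… → ⌈·⌉ = 616
j=12: r + 11k = 673.982666… → ⌈·⌉ = 674

30, 89, 147, 206, 264, 323, 382, 440, 499, 557, 616, 674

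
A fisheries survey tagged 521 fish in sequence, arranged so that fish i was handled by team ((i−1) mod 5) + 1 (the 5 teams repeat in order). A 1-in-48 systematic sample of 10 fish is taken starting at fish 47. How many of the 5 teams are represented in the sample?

Consecutive selections differ by k = 48, so their team numbers differ by 48 mod 5 = 3.
gcd(48, 5) = 1, so the sample visits 5/1 = 5 distinct residues mod 5.
Start 47 is team 2; the teams hit are 1, 2, 3, 4, 5.

5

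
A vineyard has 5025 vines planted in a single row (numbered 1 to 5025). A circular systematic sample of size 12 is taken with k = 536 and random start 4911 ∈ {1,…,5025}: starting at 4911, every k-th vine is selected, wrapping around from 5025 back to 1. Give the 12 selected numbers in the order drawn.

4911, 422, 958, 1494, 2030, 2566, 3102, 3638, 4174, 4710, 221, 757

Selection 1: 4911
Selection 2: 4911 + 536 = 5447 → 5447 − 5025 = 422
Selection 3: 422 + 536 = 958
Selection 4: 958 + 536 = 1494
Selection 5: 1494 + 536 = 2030
Selection 6: 2030 + 536 = 2566
Selection 7: 2566 + 536 = 3102
Selection 8: 3102 + 536 = 3638
Selection 9: 3638 + 536 = 4174
Selection 10: 4174 + 536 = 4710
Selection 11: 4710 + 536 = 5246 → 5246 − 5025 = 221
Selection 12: 221 + 536 = 757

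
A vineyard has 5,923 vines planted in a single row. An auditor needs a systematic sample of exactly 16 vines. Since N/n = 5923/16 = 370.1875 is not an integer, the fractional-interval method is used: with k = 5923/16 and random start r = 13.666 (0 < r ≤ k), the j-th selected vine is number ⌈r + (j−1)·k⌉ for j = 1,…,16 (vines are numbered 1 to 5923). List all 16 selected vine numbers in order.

14, 384, 755, 1125, 1495, 1865, 2235, 2605, 2976, 3346, 3716, 4086, 4456, 4827, 5197, 5567

j=1: r + 0k = 13.666 → ⌈·⌉ = 14
j=2: r + 1k = 383.8535 → ⌈·⌉ = 384
j=3: r + 2k = 754.041 → ⌈·⌉ = 755
j=4: r + 3k = 1124.2285 → ⌈·⌉ = 1125
j=5: r + 4k = 1494.416 → ⌈·⌉ = 1495
j=6: r + 5k = 1864.6035 → ⌈·⌉ = 1865
j=7: r + 6k = 2234.791 → ⌈·⌉ = 2235
j=8: r + 7k = 2604.9785 → ⌈·⌉ = 2605
j=9: r + 8k = 2975.166 → ⌈·⌉ = 2976
j=10: r + 9k = 3345.3535 → ⌈·⌉ = 3346
j=11: r + 10k = 3715.541 → ⌈·⌉ = 3716
j=12: r + 11k = 4085.7285 → ⌈·⌉ = 4086
j=13: r + 12k = 4455.916 → ⌈·⌉ = 4456
j=14: r + 13k = 4826.1035 → ⌈·⌉ = 4827
j=15: r + 14k = 5196.291 → ⌈·⌉ = 5197
j=16: r + 15k = 5566.4785 → ⌈·⌉ = 5567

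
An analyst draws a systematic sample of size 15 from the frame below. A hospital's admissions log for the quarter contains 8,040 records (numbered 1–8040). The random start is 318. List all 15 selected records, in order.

318, 854, 1390, 1926, 2462, 2998, 3534, 4070, 4606, 5142, 5678, 6214, 6750, 7286, 7822

k = N/n = 8040/15 = 536
record 1: 318
record 2: 318 + 536 = 854
record 3: 854 + 536 = 1390
record 4: 1390 + 536 = 1926
record 5: 1926 + 536 = 2462
record 6: 2462 + 536 = 2998
record 7: 2998 + 536 = 3534
record 8: 3534 + 536 = 4070
record 9: 4070 + 536 = 4606
record 10: 4606 + 536 = 5142
record 11: 5142 + 536 = 5678
record 12: 5678 + 536 = 6214
record 13: 6214 + 536 = 6750
record 14: 6750 + 536 = 7286
record 15: 7286 + 536 = 7822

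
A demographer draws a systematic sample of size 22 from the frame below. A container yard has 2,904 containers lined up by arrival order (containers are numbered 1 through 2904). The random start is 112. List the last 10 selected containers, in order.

1696, 1828, 1960, 2092, 2224, 2356, 2488, 2620, 2752, 2884

k = N/n = 2904/22 = 132
13th selection = 112 + 12×132 = 1696
14th: 1696 + 132 = 1828
15th: 1828 + 132 = 1960
16th: 1960 + 132 = 2092
17th: 2092 + 132 = 2224
18th: 2224 + 132 = 2356
19th: 2356 + 132 = 2488
20th: 2488 + 132 = 2620
21st: 2620 + 132 = 2752
22nd: 2752 + 132 = 2884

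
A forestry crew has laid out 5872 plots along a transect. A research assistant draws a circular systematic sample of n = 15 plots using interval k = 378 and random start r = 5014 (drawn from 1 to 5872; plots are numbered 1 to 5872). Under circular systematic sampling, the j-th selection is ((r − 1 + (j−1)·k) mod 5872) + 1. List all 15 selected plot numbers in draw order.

Selection 1: 5014
Selection 2: 5014 + 378 = 5392
Selection 3: 5392 + 378 = 5770
Selection 4: 5770 + 378 = 6148 → 6148 − 5872 = 276
Selection 5: 276 + 378 = 654
Selection 6: 654 + 378 = 1032
Selection 7: 1032 + 378 = 1410
Selection 8: 1410 + 378 = 1788
Selection 9: 1788 + 378 = 2166
Selection 10: 2166 + 378 = 2544
Selection 11: 2544 + 378 = 2922
Selection 12: 2922 + 378 = 3300
Selection 13: 3300 + 378 = 3678
Selection 14: 3678 + 378 = 4056
Selection 15: 4056 + 378 = 4434

5014, 5392, 5770, 276, 654, 1032, 1410, 1788, 2166, 2544, 2922, 3300, 3678, 4056, 4434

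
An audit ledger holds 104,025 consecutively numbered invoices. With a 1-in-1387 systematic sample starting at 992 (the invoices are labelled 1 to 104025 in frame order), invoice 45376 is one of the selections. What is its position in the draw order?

33

k = 1387
position = (45376 − 992)/1387 + 1 = 44384/1387 + 1 = 32 + 1 = 33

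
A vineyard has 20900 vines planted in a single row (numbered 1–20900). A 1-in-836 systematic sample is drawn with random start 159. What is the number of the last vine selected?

k = 836
25th selection = r + (25−1)·k = 159 + 24×836 = 159 + 20064 = 20223

20223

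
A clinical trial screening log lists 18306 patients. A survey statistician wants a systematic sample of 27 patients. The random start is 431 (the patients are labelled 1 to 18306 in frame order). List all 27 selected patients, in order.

431, 1109, 1787, 2465, 3143, 3821, 4499, 5177, 5855, 6533, 7211, 7889, 8567, 9245, 9923, 10601, 11279, 11957, 12635, 13313, 13991, 14669, 15347, 16025, 16703, 17381, 18059

k = N/n = 18306/27 = 678
patient 1: 431
patient 2: 431 + 678 = 1109
patient 3: 1109 + 678 = 1787
patient 4: 1787 + 678 = 2465
patient 5: 2465 + 678 = 3143
patient 6: 3143 + 678 = 3821
patient 7: 3821 + 678 = 4499
patient 8: 4499 + 678 = 5177
patient 9: 5177 + 678 = 5855
patient 10: 5855 + 678 = 6533
patient 11: 6533 + 678 = 7211
patient 12: 7211 + 678 = 7889
patient 13: 7889 + 678 = 8567
patient 14: 8567 + 678 = 9245
patient 15: 9245 + 678 = 9923
patient 16: 9923 + 678 = 10601
patient 17: 10601 + 678 = 11279
patient 18: 11279 + 678 = 11957
patient 19: 11957 + 678 = 12635
patient 20: 12635 + 678 = 13313
patient 21: 13313 + 678 = 13991
patient 22: 13991 + 678 = 14669
patient 23: 14669 + 678 = 15347
patient 24: 15347 + 678 = 16025
patient 25: 16025 + 678 = 16703
patient 26: 16703 + 678 = 17381
patient 27: 17381 + 678 = 18059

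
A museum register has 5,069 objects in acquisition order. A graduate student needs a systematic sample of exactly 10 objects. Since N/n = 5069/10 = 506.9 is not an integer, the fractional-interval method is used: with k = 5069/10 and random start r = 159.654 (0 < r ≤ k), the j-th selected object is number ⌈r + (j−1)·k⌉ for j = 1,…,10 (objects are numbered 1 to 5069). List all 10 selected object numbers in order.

160, 667, 1174, 1681, 2188, 2695, 3202, 3708, 4215, 4722

j=1: r + 0k = 159.654 → ⌈·⌉ = 160
j=2: r + 1k = 666.554 → ⌈·⌉ = 667
j=3: r + 2k = 1173.454 → ⌈·⌉ = 1174
j=4: r + 3k = 1680.354 → ⌈·⌉ = 1681
j=5: r + 4k = 2187.254 → ⌈·⌉ = 2188
j=6: r + 5k = 2694.154 → ⌈·⌉ = 2695
j=7: r + 6k = 3201.054 → ⌈·⌉ = 3202
j=8: r + 7k = 3707.954 → ⌈·⌉ = 3708
j=9: r + 8k = 4214.854 → ⌈·⌉ = 4215
j=10: r + 9k = 4721.754 → ⌈·⌉ = 4722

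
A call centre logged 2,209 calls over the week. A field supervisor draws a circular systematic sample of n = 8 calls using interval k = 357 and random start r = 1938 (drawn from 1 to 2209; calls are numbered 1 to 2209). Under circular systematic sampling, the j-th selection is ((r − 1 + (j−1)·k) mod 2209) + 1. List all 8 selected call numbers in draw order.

Selection 1: 1938
Selection 2: 1938 + 357 = 2295 → 2295 − 2209 = 86
Selection 3: 86 + 357 = 443
Selection 4: 443 + 357 = 800
Selection 5: 800 + 357 = 1157
Selection 6: 1157 + 357 = 1514
Selection 7: 1514 + 357 = 1871
Selection 8: 1871 + 357 = 2228 → 2228 − 2209 = 19

1938, 86, 443, 800, 1157, 1514, 1871, 19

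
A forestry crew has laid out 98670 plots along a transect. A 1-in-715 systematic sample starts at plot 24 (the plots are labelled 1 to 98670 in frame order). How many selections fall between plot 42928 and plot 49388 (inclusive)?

k = 715
First selection ≥ 42928: 24 + ⌈(42928−24)/715⌉·715 = 24 + 61×715 = 43639
Last selection ≤ 49388: 24 + ⌊(49388−24)/715⌋·715 = 24 + 69×715 = 49359
Count = 69 − 61 + 1 = 9

9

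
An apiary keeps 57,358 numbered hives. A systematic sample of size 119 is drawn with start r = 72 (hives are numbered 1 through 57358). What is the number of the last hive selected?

56948

k = 57358/119 = 482
119th selection = r + (119−1)·k = 72 + 118×482 = 72 + 56876 = 56948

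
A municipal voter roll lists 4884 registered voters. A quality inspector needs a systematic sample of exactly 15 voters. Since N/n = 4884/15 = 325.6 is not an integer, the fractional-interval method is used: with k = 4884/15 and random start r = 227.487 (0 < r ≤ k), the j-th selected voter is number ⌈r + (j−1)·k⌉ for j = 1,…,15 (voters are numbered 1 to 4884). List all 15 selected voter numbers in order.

228, 554, 879, 1205, 1530, 1856, 2182, 2507, 2833, 3158, 3484, 3810, 4135, 4461, 4786

j=1: r + 0k = 227.487 → ⌈·⌉ = 228
j=2: r + 1k = 553.087 → ⌈·⌉ = 554
j=3: r + 2k = 878.687 → ⌈·⌉ = 879
j=4: r + 3k = 1204.287 → ⌈·⌉ = 1205
j=5: r + 4k = 1529.887 → ⌈·⌉ = 1530
j=6: r + 5k = 1855.487 → ⌈·⌉ = 1856
j=7: r + 6k = 2181.087 → ⌈·⌉ = 2182
j=8: r + 7k = 2506.687 → ⌈·⌉ = 2507
j=9: r + 8k = 2832.287 → ⌈·⌉ = 2833
j=10: r + 9k = 3157.887 → ⌈·⌉ = 3158
j=11: r + 10k = 3483.487 → ⌈·⌉ = 3484
j=12: r + 11k = 3809.087 → ⌈·⌉ = 3810
j=13: r + 12k = 4134.687 → ⌈·⌉ = 4135
j=14: r + 13k = 4460.287 → ⌈·⌉ = 4461
j=15: r + 14k = 4785.887 → ⌈·⌉ = 4786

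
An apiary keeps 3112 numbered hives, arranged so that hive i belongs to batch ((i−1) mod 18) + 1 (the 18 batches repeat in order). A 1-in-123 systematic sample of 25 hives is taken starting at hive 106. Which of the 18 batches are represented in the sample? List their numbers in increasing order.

1, 4, 7, 10, 13, 16

Consecutive selections differ by k = 123, so their batch numbers differ by 123 mod 18 = 15.
gcd(123, 18) = 3, so the sample visits 18/3 = 6 distinct residues mod 18.
Start 106 is batch 16; the batches hit are 1, 4, 7, 10, 13, 16.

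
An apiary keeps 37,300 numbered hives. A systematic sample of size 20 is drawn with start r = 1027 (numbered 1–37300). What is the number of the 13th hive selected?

23407

k = 37300/20 = 1865
13th selection = r + (13−1)·k = 1027 + 12×1865 = 1027 + 22380 = 23407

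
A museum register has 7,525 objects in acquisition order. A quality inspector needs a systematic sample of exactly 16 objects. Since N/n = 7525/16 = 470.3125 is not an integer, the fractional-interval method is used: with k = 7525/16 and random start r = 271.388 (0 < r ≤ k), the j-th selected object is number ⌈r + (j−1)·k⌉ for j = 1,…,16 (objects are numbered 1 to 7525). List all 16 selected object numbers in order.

j=1: r + 0k = 271.388 → ⌈·⌉ = 272
j=2: r + 1k = 741.7005 → ⌈·⌉ = 742
j=3: r + 2k = 1212.013 → ⌈·⌉ = 1213
j=4: r + 3k = 1682.3255 → ⌈·⌉ = 1683
j=5: r + 4k = 2152.638 → ⌈·⌉ = 2153
j=6: r + 5k = 2622.9505 → ⌈·⌉ = 2623
j=7: r + 6k = 3093.263 → ⌈·⌉ = 3094
j=8: r + 7k = 3563.5755 → ⌈·⌉ = 3564
j=9: r + 8k = 4033.888 → ⌈·⌉ = 4034
j=10: r + 9k = 4504.2005 → ⌈·⌉ = 4505
j=11: r + 10k = 4974.513 → ⌈·⌉ = 4975
j=12: r + 11k = 5444.8255 → ⌈·⌉ = 5445
j=13: r + 12k = 5915.138 → ⌈·⌉ = 5916
j=14: r + 13k = 6385.4505 → ⌈·⌉ = 6386
j=15: r + 14k = 6855.763 → ⌈·⌉ = 6856
j=16: r + 15k = 7326.0755 → ⌈·⌉ = 7327

272, 742, 1213, 1683, 2153, 2623, 3094, 3564, 4034, 4505, 4975, 5445, 5916, 6386, 6856, 7327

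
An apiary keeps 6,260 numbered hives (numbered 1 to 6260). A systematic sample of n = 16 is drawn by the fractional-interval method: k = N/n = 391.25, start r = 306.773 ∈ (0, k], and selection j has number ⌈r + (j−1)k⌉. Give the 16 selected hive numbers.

j=1: r + 0k = 306.773 → ⌈·⌉ = 307
j=2: r + 1k = 698.023 → ⌈·⌉ = 699
j=3: r + 2k = 1089.273 → ⌈·⌉ = 1090
j=4: r + 3k = 1480.523 → ⌈·⌉ = 1481
j=5: r + 4k = 1871.773 → ⌈·⌉ = 1872
j=6: r + 5k = 2263.023 → ⌈·⌉ = 2264
j=7: r + 6k = 2654.273 → ⌈·⌉ = 2655
j=8: r + 7k = 3045.523 → ⌈·⌉ = 3046
j=9: r + 8k = 3436.773 → ⌈·⌉ = 3437
j=10: r + 9k = 3828.023 → ⌈·⌉ = 3829
j=11: r + 10k = 4219.273 → ⌈·⌉ = 4220
j=12: r + 11k = 4610.523 → ⌈·⌉ = 4611
j=13: r + 12k = 5001.773 → ⌈·⌉ = 5002
j=14: r + 13k = 5393.023 → ⌈·⌉ = 5394
j=15: r + 14k = 5784.273 → ⌈·⌉ = 5785
j=16: r + 15k = 6175.523 → ⌈·⌉ = 6176

307, 699, 1090, 1481, 1872, 2264, 2655, 3046, 3437, 3829, 4220, 4611, 5002, 5394, 5785, 6176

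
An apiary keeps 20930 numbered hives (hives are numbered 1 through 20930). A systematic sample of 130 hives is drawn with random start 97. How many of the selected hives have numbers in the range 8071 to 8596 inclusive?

3

k = 20930/130 = 161
First selection ≥ 8071: 97 + ⌈(8071−97)/161⌉·161 = 97 + 50×161 = 8147
Last selection ≤ 8596: 97 + ⌊(8596−97)/161⌋·161 = 97 + 52×161 = 8469
Count = 52 − 50 + 1 = 3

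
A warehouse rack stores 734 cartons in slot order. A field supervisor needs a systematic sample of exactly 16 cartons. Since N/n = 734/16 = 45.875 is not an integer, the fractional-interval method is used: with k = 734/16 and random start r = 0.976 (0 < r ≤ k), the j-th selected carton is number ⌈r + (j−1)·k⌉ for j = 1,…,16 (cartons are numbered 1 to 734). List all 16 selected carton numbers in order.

1, 47, 93, 139, 185, 231, 277, 323, 368, 414, 460, 506, 552, 598, 644, 690

j=1: r + 0k = 0.976 → ⌈·⌉ = 1
j=2: r + 1k = 46.851 → ⌈·⌉ = 47
j=3: r + 2k = 92.726 → ⌈·⌉ = 93
j=4: r + 3k = 138.601 → ⌈·⌉ = 139
j=5: r + 4k = 184.476 → ⌈·⌉ = 185
j=6: r + 5k = 230.351 → ⌈·⌉ = 231
j=7: r + 6k = 276.226 → ⌈·⌉ = 277
j=8: r + 7k = 322.101 → ⌈·⌉ = 323
j=9: r + 8k = 367.976 → ⌈·⌉ = 368
j=10: r + 9k = 413.851 → ⌈·⌉ = 414
j=11: r + 10k = 459.726 → ⌈·⌉ = 460
j=12: r + 11k = 505.601 → ⌈·⌉ = 506
j=13: r + 12k = 551.476 → ⌈·⌉ = 552
j=14: r + 13k = 597.351 → ⌈·⌉ = 598
j=15: r + 14k = 643.226 → ⌈·⌉ = 644
j=16: r + 15k = 689.101 → ⌈·⌉ = 690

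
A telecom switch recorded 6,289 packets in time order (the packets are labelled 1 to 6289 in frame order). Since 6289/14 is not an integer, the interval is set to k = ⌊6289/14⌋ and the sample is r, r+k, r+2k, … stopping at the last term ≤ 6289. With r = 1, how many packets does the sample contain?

k = ⌊6289/14⌋ = 449
Achieved size = ⌊(6289 − 1)/449⌋ + 1 = ⌊6288/449⌋ + 1 = 14 + 1 = 15
(last selection: 1 + 14×449 = 6287 ≤ 6289; next would be 6736 > 6289)

15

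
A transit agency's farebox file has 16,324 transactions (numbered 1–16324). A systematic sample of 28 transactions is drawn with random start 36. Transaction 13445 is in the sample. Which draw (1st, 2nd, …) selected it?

k = 16324/28 = 583
position = (13445 − 36)/583 + 1 = 13409/583 + 1 = 23 + 1 = 24

24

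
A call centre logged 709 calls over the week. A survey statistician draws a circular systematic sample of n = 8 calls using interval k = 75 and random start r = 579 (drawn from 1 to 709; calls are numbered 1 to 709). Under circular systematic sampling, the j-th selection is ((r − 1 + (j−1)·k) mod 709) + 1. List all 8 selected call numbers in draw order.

Selection 1: 579
Selection 2: 579 + 75 = 654
Selection 3: 654 + 75 = 729 → 729 − 709 = 20
Selection 4: 20 + 75 = 95
Selection 5: 95 + 75 = 170
Selection 6: 170 + 75 = 245
Selection 7: 245 + 75 = 320
Selection 8: 320 + 75 = 395

579, 654, 20, 95, 170, 245, 320, 395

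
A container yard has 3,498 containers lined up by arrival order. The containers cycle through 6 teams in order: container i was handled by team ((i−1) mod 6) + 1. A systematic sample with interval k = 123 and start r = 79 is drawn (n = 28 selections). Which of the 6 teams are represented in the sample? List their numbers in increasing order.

1, 4

Consecutive selections differ by k = 123, so their team numbers differ by 123 mod 6 = 3.
gcd(123, 6) = 3, so the sample visits 6/3 = 2 distinct residues mod 6.
Start 79 is team 1; the teams hit are 1, 4.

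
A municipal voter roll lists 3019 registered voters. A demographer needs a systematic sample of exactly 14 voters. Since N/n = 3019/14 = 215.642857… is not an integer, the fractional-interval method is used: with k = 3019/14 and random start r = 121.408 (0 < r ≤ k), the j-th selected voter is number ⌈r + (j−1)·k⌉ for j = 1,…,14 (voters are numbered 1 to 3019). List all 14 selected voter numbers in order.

122, 338, 553, 769, 984, 1200, 1416, 1631, 1847, 2063, 2278, 2494, 2710, 2925

j=1: r + 0k = 121.408 → ⌈·⌉ = 122
j=2: r + 1k = 337.050857… → ⌈·⌉ = 338
j=3: r + 2k = 552.693714… → ⌈·⌉ = 553
j=4: r + 3k = 768.336571… → ⌈·⌉ = 769
j=5: r + 4k = 983.979428… → ⌈·⌉ = 984
j=6: r + 5k = 1199.622285… → ⌈·⌉ = 1200
j=7: r + 6k = 1415.265142… → ⌈·⌉ = 1416
j=8: r + 7k = 1630.908 → ⌈·⌉ = 1631
j=9: r + 8k = 1846.550857… → ⌈·⌉ = 1847
j=10: r + 9k = 2062.193714… → ⌈·⌉ = 2063
j=11: r + 10k = 2277.836571… → ⌈·⌉ = 2278
j=12: r + 11k = 2493.479428… → ⌈·⌉ = 2494
j=13: r + 12k = 2709.122285… → ⌈·⌉ = 2710
j=14: r + 13k = 2924.765142… → ⌈·⌉ = 2925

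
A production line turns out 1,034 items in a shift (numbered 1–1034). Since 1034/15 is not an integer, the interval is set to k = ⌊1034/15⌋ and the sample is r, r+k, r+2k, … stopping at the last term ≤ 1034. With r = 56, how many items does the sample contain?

15

k = ⌊1034/15⌋ = 68
Achieved size = ⌊(1034 − 56)/68⌋ + 1 = ⌊978/68⌋ + 1 = 14 + 1 = 15
(last selection: 56 + 14×68 = 1008 ≤ 1034; next would be 1076 > 1034)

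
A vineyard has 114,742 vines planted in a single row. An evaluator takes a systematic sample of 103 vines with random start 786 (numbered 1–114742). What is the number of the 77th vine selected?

85450

k = 114742/103 = 1114
77th selection = r + (77−1)·k = 786 + 76×1114 = 786 + 84664 = 85450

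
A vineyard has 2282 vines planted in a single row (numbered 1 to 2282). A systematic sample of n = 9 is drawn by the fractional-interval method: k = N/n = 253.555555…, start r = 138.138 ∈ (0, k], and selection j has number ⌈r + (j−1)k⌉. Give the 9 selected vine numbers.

j=1: r + 0k = 138.138 → ⌈·⌉ = 139
j=2: r + 1k = 391.693555… → ⌈·⌉ = 392
j=3: r + 2k = 645.249111… → ⌈·⌉ = 646
j=4: r + 3k = 898.804666… → ⌈·⌉ = 899
j=5: r + 4k = 1152.360222… → ⌈·⌉ = 1153
j=6: r + 5k = 1405.915777… → ⌈·⌉ = 1406
j=7: r + 6k = 1659.471333… → ⌈·⌉ = 1660
j=8: r + 7k = 1913.026888… → ⌈·⌉ = 1914
j=9: r + 8k = 2166.582444… → ⌈·⌉ = 2167

139, 392, 646, 899, 1153, 1406, 1660, 1914, 2167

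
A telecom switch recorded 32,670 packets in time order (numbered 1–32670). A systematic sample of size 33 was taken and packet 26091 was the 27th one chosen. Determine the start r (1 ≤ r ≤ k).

351

k = 32670/33 = 990
r = 26091 − (27−1)×990 = 26091 − 25740 = 351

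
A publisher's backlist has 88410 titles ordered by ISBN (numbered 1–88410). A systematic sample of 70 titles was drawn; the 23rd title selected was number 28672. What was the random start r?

k = 88410/70 = 1263
r = 28672 − (23−1)×1263 = 28672 − 27786 = 886

886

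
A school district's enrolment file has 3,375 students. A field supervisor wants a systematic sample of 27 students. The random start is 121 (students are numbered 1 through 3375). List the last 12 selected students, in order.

k = N/n = 3375/27 = 125
16th selection = 121 + 15×125 = 1996
17th: 1996 + 125 = 2121
18th: 2121 + 125 = 2246
19th: 2246 + 125 = 2371
20th: 2371 + 125 = 2496
21st: 2496 + 125 = 2621
22nd: 2621 + 125 = 2746
23rd: 2746 + 125 = 2871
24th: 2871 + 125 = 2996
25th: 2996 + 125 = 3121
26th: 3121 + 125 = 3246
27th: 3246 + 125 = 3371

1996, 2121, 2246, 2371, 2496, 2621, 2746, 2871, 2996, 3121, 3246, 3371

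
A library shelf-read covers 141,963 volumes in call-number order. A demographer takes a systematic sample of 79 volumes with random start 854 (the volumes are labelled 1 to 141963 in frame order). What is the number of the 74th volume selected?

132035

k = 141963/79 = 1797
74th selection = r + (74−1)·k = 854 + 73×1797 = 854 + 131181 = 132035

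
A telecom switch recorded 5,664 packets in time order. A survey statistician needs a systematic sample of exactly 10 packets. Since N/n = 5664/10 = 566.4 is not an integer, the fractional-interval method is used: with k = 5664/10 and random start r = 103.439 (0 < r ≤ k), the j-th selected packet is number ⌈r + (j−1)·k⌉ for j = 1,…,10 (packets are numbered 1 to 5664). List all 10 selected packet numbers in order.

104, 670, 1237, 1803, 2370, 2936, 3502, 4069, 4635, 5202

j=1: r + 0k = 103.439 → ⌈·⌉ = 104
j=2: r + 1k = 669.839 → ⌈·⌉ = 670
j=3: r + 2k = 1236.239 → ⌈·⌉ = 1237
j=4: r + 3k = 1802.639 → ⌈·⌉ = 1803
j=5: r + 4k = 2369.039 → ⌈·⌉ = 2370
j=6: r + 5k = 2935.439 → ⌈·⌉ = 2936
j=7: r + 6k = 3501.839 → ⌈·⌉ = 3502
j=8: r + 7k = 4068.239 → ⌈·⌉ = 4069
j=9: r + 8k = 4634.639 → ⌈·⌉ = 4635
j=10: r + 9k = 5201.039 → ⌈·⌉ = 5202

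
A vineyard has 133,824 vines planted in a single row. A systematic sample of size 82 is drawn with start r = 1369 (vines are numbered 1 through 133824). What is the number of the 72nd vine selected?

k = 133824/82 = 1632
72nd selection = r + (72−1)·k = 1369 + 71×1632 = 1369 + 115872 = 117241

117241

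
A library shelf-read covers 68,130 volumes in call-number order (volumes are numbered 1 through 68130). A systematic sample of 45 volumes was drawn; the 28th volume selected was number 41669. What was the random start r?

791

k = 68130/45 = 1514
r = 41669 − (28−1)×1514 = 41669 − 40878 = 791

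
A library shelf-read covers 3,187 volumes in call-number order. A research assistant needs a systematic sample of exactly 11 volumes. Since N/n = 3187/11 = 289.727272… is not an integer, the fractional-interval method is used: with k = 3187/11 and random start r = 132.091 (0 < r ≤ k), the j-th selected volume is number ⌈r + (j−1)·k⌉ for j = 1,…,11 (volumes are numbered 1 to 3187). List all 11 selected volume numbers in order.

133, 422, 712, 1002, 1292, 1581, 1871, 2161, 2450, 2740, 3030

j=1: r + 0k = 132.091 → ⌈·⌉ = 133
j=2: r + 1k = 421.818272… → ⌈·⌉ = 422
j=3: r + 2k = 711.545545… → ⌈·⌉ = 712
j=4: r + 3k = 1001.272818… → ⌈·⌉ = 1002
j=5: r + 4k = 1291.000090… → ⌈·⌉ = 1292
j=6: r + 5k = 1580.727363… → ⌈·⌉ = 1581
j=7: r + 6k = 1870.454636… → ⌈·⌉ = 1871
j=8: r + 7k = 2160.181909… → ⌈·⌉ = 2161
j=9: r + 8k = 2449.909181… → ⌈·⌉ = 2450
j=10: r + 9k = 2739.636454… → ⌈·⌉ = 2740
j=11: r + 10k = 3029.363727… → ⌈·⌉ = 3030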